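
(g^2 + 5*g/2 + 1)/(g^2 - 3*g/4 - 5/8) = 4*(g + 2)/(4*g - 5)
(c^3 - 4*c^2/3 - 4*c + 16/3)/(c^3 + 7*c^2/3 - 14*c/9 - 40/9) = 3*(c - 2)/(3*c + 5)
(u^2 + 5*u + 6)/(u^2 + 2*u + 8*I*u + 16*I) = (u + 3)/(u + 8*I)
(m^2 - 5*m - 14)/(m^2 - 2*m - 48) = (-m^2 + 5*m + 14)/(-m^2 + 2*m + 48)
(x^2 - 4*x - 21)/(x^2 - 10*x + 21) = (x + 3)/(x - 3)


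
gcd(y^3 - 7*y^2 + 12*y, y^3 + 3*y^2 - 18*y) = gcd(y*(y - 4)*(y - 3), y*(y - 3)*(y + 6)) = y^2 - 3*y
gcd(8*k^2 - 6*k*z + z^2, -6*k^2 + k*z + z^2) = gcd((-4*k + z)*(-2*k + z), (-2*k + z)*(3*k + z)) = -2*k + z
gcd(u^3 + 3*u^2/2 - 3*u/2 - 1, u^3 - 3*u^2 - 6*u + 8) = u^2 + u - 2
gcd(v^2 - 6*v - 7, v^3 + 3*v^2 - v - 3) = v + 1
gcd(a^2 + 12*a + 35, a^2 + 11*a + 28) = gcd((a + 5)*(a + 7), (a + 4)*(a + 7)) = a + 7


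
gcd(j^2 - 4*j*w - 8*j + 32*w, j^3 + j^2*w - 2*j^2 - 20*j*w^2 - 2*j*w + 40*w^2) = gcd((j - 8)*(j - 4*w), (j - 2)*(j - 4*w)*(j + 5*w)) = -j + 4*w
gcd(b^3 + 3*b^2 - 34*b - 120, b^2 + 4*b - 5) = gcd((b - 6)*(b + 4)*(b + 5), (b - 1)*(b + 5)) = b + 5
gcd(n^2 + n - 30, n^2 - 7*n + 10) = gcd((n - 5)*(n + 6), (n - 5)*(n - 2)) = n - 5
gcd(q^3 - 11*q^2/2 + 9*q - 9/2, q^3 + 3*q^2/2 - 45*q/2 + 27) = q^2 - 9*q/2 + 9/2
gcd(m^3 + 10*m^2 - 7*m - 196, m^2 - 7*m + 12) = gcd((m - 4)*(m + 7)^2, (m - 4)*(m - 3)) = m - 4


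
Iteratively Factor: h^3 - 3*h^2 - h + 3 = (h - 1)*(h^2 - 2*h - 3) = (h - 3)*(h - 1)*(h + 1)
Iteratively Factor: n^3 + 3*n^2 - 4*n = (n)*(n^2 + 3*n - 4) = n*(n - 1)*(n + 4)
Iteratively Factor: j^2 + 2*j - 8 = (j - 2)*(j + 4)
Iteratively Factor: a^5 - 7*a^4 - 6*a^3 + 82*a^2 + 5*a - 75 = (a - 1)*(a^4 - 6*a^3 - 12*a^2 + 70*a + 75) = (a - 1)*(a + 1)*(a^3 - 7*a^2 - 5*a + 75) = (a - 1)*(a + 1)*(a + 3)*(a^2 - 10*a + 25) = (a - 5)*(a - 1)*(a + 1)*(a + 3)*(a - 5)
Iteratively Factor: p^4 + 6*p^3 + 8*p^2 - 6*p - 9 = (p + 1)*(p^3 + 5*p^2 + 3*p - 9) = (p - 1)*(p + 1)*(p^2 + 6*p + 9) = (p - 1)*(p + 1)*(p + 3)*(p + 3)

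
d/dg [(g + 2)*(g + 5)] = 2*g + 7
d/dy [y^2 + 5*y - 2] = 2*y + 5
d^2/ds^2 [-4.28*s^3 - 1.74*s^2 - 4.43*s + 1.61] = -25.68*s - 3.48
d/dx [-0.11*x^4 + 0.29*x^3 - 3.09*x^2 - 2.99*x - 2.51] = -0.44*x^3 + 0.87*x^2 - 6.18*x - 2.99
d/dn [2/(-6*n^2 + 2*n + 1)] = 4*(6*n - 1)/(-6*n^2 + 2*n + 1)^2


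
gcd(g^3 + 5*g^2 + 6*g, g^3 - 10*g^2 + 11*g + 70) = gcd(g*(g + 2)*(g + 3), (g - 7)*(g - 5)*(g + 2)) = g + 2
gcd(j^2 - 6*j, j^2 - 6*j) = j^2 - 6*j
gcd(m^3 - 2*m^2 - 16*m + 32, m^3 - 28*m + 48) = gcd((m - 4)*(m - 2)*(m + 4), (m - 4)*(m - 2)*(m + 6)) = m^2 - 6*m + 8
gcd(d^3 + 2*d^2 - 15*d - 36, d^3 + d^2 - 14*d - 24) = d^2 - d - 12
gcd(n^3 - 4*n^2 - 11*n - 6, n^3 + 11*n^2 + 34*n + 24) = n + 1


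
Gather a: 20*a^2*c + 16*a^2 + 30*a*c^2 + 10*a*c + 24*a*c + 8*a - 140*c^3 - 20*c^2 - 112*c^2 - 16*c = a^2*(20*c + 16) + a*(30*c^2 + 34*c + 8) - 140*c^3 - 132*c^2 - 16*c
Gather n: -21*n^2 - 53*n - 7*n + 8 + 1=-21*n^2 - 60*n + 9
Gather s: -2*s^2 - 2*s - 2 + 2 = -2*s^2 - 2*s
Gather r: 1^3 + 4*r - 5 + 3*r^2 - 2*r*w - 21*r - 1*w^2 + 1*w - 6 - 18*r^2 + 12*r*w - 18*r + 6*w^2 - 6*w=-15*r^2 + r*(10*w - 35) + 5*w^2 - 5*w - 10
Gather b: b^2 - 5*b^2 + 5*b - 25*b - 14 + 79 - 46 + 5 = -4*b^2 - 20*b + 24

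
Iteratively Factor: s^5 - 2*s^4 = (s)*(s^4 - 2*s^3) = s^2*(s^3 - 2*s^2) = s^3*(s^2 - 2*s) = s^3*(s - 2)*(s)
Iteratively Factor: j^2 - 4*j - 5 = (j + 1)*(j - 5)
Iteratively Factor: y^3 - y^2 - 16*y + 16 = (y - 4)*(y^2 + 3*y - 4) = (y - 4)*(y - 1)*(y + 4)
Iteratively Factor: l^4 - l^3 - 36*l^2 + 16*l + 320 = (l + 4)*(l^3 - 5*l^2 - 16*l + 80) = (l + 4)^2*(l^2 - 9*l + 20) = (l - 5)*(l + 4)^2*(l - 4)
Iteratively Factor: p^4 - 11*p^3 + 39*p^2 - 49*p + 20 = (p - 1)*(p^3 - 10*p^2 + 29*p - 20) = (p - 1)^2*(p^2 - 9*p + 20) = (p - 4)*(p - 1)^2*(p - 5)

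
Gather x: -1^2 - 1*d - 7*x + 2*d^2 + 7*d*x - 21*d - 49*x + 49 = 2*d^2 - 22*d + x*(7*d - 56) + 48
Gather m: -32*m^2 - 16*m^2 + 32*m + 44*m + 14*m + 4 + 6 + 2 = -48*m^2 + 90*m + 12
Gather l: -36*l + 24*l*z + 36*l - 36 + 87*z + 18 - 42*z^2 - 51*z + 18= 24*l*z - 42*z^2 + 36*z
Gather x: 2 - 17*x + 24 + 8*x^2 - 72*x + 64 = 8*x^2 - 89*x + 90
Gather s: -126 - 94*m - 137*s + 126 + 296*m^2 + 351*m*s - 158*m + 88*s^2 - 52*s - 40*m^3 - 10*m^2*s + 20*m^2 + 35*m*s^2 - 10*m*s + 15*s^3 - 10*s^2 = -40*m^3 + 316*m^2 - 252*m + 15*s^3 + s^2*(35*m + 78) + s*(-10*m^2 + 341*m - 189)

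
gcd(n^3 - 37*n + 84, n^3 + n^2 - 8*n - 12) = n - 3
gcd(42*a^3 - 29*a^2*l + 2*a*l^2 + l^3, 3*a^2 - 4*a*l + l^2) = 3*a - l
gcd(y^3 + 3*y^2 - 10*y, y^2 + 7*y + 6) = 1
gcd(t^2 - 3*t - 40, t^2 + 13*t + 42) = 1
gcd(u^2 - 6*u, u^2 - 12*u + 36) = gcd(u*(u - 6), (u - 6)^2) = u - 6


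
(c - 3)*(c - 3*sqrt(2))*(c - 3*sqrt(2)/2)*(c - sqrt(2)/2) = c^4 - 5*sqrt(2)*c^3 - 3*c^3 + 27*c^2/2 + 15*sqrt(2)*c^2 - 81*c/2 - 9*sqrt(2)*c/2 + 27*sqrt(2)/2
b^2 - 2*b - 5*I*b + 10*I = (b - 2)*(b - 5*I)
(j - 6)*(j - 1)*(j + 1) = j^3 - 6*j^2 - j + 6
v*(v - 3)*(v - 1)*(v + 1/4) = v^4 - 15*v^3/4 + 2*v^2 + 3*v/4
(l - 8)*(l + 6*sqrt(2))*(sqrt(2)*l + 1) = sqrt(2)*l^3 - 8*sqrt(2)*l^2 + 13*l^2 - 104*l + 6*sqrt(2)*l - 48*sqrt(2)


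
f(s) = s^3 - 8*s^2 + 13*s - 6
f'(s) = 3*s^2 - 16*s + 13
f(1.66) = -1.89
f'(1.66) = -5.29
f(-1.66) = -54.20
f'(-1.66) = 47.83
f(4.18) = -18.40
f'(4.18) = -1.46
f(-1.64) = -53.25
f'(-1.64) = 47.31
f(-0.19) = -8.77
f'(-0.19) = 16.15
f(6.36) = 10.34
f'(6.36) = 32.59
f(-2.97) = -141.38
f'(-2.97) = 86.98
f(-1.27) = -37.46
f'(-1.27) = 38.16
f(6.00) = 0.00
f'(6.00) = 25.00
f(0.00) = -6.00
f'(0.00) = 13.00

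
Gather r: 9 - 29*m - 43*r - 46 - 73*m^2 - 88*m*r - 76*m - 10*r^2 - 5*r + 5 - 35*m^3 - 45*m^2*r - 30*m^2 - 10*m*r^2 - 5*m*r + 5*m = -35*m^3 - 103*m^2 - 100*m + r^2*(-10*m - 10) + r*(-45*m^2 - 93*m - 48) - 32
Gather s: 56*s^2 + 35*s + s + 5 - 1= 56*s^2 + 36*s + 4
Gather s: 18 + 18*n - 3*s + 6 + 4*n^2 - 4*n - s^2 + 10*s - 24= 4*n^2 + 14*n - s^2 + 7*s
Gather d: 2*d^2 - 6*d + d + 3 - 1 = 2*d^2 - 5*d + 2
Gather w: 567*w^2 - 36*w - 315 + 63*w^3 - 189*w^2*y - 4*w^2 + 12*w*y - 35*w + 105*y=63*w^3 + w^2*(563 - 189*y) + w*(12*y - 71) + 105*y - 315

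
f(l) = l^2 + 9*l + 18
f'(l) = 2*l + 9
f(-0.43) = 14.31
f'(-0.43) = 8.14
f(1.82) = 37.69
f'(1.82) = 12.64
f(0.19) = 19.75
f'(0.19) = 9.38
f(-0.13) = 16.85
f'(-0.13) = 8.74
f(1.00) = 28.00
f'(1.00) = 11.00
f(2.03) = 40.39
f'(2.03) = 13.06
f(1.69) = 36.07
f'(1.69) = 12.38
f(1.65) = 35.57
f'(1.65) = 12.30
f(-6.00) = 0.00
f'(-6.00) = -3.00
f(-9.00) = 18.00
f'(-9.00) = -9.00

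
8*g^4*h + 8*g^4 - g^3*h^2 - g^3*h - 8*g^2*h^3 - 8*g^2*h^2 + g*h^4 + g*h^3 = (-8*g + h)*(-g + h)*(g + h)*(g*h + g)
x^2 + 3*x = x*(x + 3)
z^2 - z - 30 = (z - 6)*(z + 5)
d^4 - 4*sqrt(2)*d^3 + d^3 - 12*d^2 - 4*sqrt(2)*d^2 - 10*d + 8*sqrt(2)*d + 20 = (d - 1)*(d + 2)*(d - 5*sqrt(2))*(d + sqrt(2))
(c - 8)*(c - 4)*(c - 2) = c^3 - 14*c^2 + 56*c - 64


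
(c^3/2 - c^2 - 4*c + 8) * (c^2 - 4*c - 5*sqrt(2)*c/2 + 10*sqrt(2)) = c^5/2 - 3*c^4 - 5*sqrt(2)*c^4/4 + 15*sqrt(2)*c^3/2 + 24*c^2 - 60*sqrt(2)*c - 32*c + 80*sqrt(2)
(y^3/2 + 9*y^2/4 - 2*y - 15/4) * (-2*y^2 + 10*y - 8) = -y^5 + y^4/2 + 45*y^3/2 - 61*y^2/2 - 43*y/2 + 30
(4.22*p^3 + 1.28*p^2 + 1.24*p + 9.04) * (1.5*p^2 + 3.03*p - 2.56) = 6.33*p^5 + 14.7066*p^4 - 5.0648*p^3 + 14.0404*p^2 + 24.2168*p - 23.1424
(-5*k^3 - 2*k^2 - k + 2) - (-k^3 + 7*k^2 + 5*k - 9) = -4*k^3 - 9*k^2 - 6*k + 11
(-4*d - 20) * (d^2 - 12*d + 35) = -4*d^3 + 28*d^2 + 100*d - 700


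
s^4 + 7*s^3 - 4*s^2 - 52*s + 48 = (s - 2)*(s - 1)*(s + 4)*(s + 6)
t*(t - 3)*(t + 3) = t^3 - 9*t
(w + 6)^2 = w^2 + 12*w + 36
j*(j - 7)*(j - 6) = j^3 - 13*j^2 + 42*j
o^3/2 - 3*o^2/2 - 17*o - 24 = (o/2 + 1)*(o - 8)*(o + 3)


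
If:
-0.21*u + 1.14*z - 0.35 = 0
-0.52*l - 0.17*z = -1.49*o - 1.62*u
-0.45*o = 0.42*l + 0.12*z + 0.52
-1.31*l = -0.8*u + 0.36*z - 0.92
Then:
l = 4.49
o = -5.76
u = 6.91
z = 1.58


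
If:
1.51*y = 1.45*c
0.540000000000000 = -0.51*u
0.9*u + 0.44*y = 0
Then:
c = 2.26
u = -1.06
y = 2.17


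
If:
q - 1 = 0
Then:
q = 1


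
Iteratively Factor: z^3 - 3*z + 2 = (z + 2)*(z^2 - 2*z + 1) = (z - 1)*(z + 2)*(z - 1)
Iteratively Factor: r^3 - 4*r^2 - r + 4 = (r + 1)*(r^2 - 5*r + 4) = (r - 1)*(r + 1)*(r - 4)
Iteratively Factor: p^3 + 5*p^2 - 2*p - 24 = (p + 3)*(p^2 + 2*p - 8) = (p - 2)*(p + 3)*(p + 4)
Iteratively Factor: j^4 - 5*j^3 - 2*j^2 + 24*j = (j)*(j^3 - 5*j^2 - 2*j + 24) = j*(j + 2)*(j^2 - 7*j + 12) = j*(j - 4)*(j + 2)*(j - 3)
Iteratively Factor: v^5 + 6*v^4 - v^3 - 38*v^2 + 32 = (v + 4)*(v^4 + 2*v^3 - 9*v^2 - 2*v + 8) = (v - 1)*(v + 4)*(v^3 + 3*v^2 - 6*v - 8) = (v - 2)*(v - 1)*(v + 4)*(v^2 + 5*v + 4) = (v - 2)*(v - 1)*(v + 4)^2*(v + 1)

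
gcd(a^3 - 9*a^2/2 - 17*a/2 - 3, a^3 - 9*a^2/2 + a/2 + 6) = a + 1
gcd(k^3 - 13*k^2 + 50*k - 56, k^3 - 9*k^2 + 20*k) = k - 4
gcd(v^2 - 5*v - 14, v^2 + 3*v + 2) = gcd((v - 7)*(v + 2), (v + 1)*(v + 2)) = v + 2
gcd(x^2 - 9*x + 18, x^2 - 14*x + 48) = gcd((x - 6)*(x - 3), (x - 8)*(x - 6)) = x - 6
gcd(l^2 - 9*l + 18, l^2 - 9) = l - 3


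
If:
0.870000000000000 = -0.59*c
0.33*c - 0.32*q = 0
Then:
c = -1.47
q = -1.52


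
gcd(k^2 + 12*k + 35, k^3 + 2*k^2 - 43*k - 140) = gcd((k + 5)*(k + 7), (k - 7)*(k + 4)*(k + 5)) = k + 5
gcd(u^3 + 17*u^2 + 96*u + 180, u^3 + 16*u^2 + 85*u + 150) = u^2 + 11*u + 30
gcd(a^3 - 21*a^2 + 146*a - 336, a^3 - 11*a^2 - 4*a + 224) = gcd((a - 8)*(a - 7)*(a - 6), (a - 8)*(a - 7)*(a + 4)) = a^2 - 15*a + 56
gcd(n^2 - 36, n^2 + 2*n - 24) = n + 6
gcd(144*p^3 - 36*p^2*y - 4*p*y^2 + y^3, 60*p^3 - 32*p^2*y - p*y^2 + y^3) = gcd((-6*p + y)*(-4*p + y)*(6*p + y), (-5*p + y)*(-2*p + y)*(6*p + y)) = 6*p + y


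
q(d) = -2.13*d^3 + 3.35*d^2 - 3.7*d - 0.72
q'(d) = -6.39*d^2 + 6.7*d - 3.7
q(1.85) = -9.59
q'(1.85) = -13.17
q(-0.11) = -0.27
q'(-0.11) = -4.51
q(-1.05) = 9.32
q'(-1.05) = -17.78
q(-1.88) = 32.23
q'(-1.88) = -38.88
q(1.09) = -3.53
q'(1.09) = -3.99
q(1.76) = -8.47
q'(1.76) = -11.70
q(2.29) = -17.20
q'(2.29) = -21.87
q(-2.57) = 67.07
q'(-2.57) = -63.12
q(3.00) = -39.18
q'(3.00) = -41.11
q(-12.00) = 4206.72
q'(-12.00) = -1004.26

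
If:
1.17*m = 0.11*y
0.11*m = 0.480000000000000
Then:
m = 4.36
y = 46.41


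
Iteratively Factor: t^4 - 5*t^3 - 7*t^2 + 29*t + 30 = (t + 2)*(t^3 - 7*t^2 + 7*t + 15) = (t + 1)*(t + 2)*(t^2 - 8*t + 15) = (t - 5)*(t + 1)*(t + 2)*(t - 3)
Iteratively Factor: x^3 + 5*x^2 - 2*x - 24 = (x + 4)*(x^2 + x - 6) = (x - 2)*(x + 4)*(x + 3)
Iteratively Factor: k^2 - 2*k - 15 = (k + 3)*(k - 5)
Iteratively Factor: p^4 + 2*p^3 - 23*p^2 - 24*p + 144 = (p - 3)*(p^3 + 5*p^2 - 8*p - 48) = (p - 3)*(p + 4)*(p^2 + p - 12) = (p - 3)*(p + 4)^2*(p - 3)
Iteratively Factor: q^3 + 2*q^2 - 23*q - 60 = (q - 5)*(q^2 + 7*q + 12) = (q - 5)*(q + 3)*(q + 4)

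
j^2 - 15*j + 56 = (j - 8)*(j - 7)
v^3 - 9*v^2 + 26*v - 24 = (v - 4)*(v - 3)*(v - 2)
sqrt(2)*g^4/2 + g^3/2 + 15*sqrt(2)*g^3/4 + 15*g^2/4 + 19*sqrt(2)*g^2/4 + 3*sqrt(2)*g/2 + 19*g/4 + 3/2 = (g/2 + 1/2)*(g + 1/2)*(g + 6)*(sqrt(2)*g + 1)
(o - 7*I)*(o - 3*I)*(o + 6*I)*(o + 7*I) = o^4 + 3*I*o^3 + 67*o^2 + 147*I*o + 882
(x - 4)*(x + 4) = x^2 - 16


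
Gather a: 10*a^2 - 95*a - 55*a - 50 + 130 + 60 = 10*a^2 - 150*a + 140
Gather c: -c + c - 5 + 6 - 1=0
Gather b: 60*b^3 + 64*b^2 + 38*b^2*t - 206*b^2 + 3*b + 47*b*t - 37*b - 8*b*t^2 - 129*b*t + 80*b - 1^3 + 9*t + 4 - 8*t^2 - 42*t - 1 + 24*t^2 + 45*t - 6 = 60*b^3 + b^2*(38*t - 142) + b*(-8*t^2 - 82*t + 46) + 16*t^2 + 12*t - 4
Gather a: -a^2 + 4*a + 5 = -a^2 + 4*a + 5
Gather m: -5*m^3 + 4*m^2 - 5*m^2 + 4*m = -5*m^3 - m^2 + 4*m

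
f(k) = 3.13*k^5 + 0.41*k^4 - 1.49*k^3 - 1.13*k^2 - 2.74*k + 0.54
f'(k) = 15.65*k^4 + 1.64*k^3 - 4.47*k^2 - 2.26*k - 2.74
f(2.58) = 336.33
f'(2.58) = 683.25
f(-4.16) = -3677.08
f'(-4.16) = 4498.16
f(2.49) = 279.07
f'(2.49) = 590.84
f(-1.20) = -2.16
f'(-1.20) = 23.15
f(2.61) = 357.32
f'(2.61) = 716.30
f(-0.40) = 1.53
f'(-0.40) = -2.26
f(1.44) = 10.95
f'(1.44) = 56.93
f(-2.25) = -152.03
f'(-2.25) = 362.13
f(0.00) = 0.54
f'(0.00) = -2.74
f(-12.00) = -767896.98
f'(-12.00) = 321065.18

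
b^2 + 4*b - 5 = (b - 1)*(b + 5)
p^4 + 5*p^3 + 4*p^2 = p^2*(p + 1)*(p + 4)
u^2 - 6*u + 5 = (u - 5)*(u - 1)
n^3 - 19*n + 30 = (n - 3)*(n - 2)*(n + 5)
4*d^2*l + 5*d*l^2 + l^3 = l*(d + l)*(4*d + l)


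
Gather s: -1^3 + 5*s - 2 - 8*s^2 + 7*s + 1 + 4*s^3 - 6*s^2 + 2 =4*s^3 - 14*s^2 + 12*s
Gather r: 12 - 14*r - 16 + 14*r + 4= 0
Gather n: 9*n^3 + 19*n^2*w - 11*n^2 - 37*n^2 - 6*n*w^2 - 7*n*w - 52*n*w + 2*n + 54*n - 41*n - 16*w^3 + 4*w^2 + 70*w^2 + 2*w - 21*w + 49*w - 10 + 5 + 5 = 9*n^3 + n^2*(19*w - 48) + n*(-6*w^2 - 59*w + 15) - 16*w^3 + 74*w^2 + 30*w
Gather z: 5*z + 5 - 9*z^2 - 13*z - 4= -9*z^2 - 8*z + 1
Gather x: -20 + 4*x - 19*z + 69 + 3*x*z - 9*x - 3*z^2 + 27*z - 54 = x*(3*z - 5) - 3*z^2 + 8*z - 5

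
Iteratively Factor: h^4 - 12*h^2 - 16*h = (h + 2)*(h^3 - 2*h^2 - 8*h) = (h + 2)^2*(h^2 - 4*h) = h*(h + 2)^2*(h - 4)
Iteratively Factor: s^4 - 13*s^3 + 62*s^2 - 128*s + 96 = (s - 4)*(s^3 - 9*s^2 + 26*s - 24) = (s - 4)*(s - 2)*(s^2 - 7*s + 12) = (s - 4)*(s - 3)*(s - 2)*(s - 4)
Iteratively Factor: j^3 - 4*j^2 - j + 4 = (j - 1)*(j^2 - 3*j - 4) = (j - 4)*(j - 1)*(j + 1)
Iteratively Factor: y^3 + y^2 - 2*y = (y - 1)*(y^2 + 2*y) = y*(y - 1)*(y + 2)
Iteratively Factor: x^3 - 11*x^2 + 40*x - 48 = (x - 4)*(x^2 - 7*x + 12) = (x - 4)*(x - 3)*(x - 4)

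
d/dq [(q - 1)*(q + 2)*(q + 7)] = 3*q^2 + 16*q + 5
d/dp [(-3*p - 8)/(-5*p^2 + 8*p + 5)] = (-15*p^2 - 80*p + 49)/(25*p^4 - 80*p^3 + 14*p^2 + 80*p + 25)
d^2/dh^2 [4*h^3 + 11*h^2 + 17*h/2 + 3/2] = 24*h + 22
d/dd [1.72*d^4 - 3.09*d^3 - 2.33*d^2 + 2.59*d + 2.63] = 6.88*d^3 - 9.27*d^2 - 4.66*d + 2.59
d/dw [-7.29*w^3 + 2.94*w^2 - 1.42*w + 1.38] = -21.87*w^2 + 5.88*w - 1.42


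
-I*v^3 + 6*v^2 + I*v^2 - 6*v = v*(v + 6*I)*(-I*v + I)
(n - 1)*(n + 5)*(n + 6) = n^3 + 10*n^2 + 19*n - 30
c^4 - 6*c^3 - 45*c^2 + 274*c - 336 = (c - 8)*(c - 3)*(c - 2)*(c + 7)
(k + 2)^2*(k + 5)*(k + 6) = k^4 + 15*k^3 + 78*k^2 + 164*k + 120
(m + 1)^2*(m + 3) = m^3 + 5*m^2 + 7*m + 3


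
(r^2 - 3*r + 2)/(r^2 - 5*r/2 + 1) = 2*(r - 1)/(2*r - 1)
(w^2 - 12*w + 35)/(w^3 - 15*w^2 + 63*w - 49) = (w - 5)/(w^2 - 8*w + 7)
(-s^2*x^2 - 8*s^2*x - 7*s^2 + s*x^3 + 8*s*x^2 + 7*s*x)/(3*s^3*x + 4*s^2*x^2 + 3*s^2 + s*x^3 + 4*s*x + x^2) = s*(-s*x^2 - 8*s*x - 7*s + x^3 + 8*x^2 + 7*x)/(3*s^3*x + 4*s^2*x^2 + 3*s^2 + s*x^3 + 4*s*x + x^2)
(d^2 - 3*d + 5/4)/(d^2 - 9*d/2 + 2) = (d - 5/2)/(d - 4)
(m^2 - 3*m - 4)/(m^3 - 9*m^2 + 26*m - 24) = (m + 1)/(m^2 - 5*m + 6)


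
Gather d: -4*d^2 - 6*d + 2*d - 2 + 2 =-4*d^2 - 4*d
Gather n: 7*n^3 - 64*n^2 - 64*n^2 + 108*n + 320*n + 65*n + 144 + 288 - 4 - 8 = 7*n^3 - 128*n^2 + 493*n + 420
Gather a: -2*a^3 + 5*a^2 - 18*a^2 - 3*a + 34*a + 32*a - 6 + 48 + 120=-2*a^3 - 13*a^2 + 63*a + 162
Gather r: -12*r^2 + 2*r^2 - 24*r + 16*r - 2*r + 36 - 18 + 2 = -10*r^2 - 10*r + 20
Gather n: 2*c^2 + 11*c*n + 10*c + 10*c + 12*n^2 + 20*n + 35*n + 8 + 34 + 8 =2*c^2 + 20*c + 12*n^2 + n*(11*c + 55) + 50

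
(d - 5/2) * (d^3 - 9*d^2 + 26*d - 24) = d^4 - 23*d^3/2 + 97*d^2/2 - 89*d + 60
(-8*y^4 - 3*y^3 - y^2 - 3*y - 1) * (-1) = 8*y^4 + 3*y^3 + y^2 + 3*y + 1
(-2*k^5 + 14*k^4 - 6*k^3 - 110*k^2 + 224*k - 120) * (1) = -2*k^5 + 14*k^4 - 6*k^3 - 110*k^2 + 224*k - 120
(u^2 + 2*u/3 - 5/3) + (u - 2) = u^2 + 5*u/3 - 11/3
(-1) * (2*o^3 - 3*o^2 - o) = -2*o^3 + 3*o^2 + o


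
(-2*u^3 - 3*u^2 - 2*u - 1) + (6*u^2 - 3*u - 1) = -2*u^3 + 3*u^2 - 5*u - 2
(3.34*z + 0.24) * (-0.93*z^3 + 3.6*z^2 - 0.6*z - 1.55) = -3.1062*z^4 + 11.8008*z^3 - 1.14*z^2 - 5.321*z - 0.372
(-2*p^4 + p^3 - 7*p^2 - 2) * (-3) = 6*p^4 - 3*p^3 + 21*p^2 + 6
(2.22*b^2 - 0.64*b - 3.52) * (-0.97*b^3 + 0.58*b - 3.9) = -2.1534*b^5 + 0.6208*b^4 + 4.702*b^3 - 9.0292*b^2 + 0.4544*b + 13.728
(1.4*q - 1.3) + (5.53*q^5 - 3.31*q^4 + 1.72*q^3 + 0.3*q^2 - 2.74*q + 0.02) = 5.53*q^5 - 3.31*q^4 + 1.72*q^3 + 0.3*q^2 - 1.34*q - 1.28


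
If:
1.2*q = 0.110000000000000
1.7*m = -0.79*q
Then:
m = -0.04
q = 0.09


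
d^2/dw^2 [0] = 0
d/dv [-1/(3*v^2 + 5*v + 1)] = (6*v + 5)/(3*v^2 + 5*v + 1)^2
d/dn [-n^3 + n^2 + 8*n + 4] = -3*n^2 + 2*n + 8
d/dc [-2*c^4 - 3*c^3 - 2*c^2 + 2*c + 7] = -8*c^3 - 9*c^2 - 4*c + 2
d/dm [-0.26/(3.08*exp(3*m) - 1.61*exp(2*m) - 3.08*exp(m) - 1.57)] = (2.4024*exp(2*m) - 0.8372*exp(m) - 0.8008)*exp(m)/(-3.08*exp(3*m) + 1.61*exp(2*m) + 3.08*exp(m) + 1.57)^2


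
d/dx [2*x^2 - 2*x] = 4*x - 2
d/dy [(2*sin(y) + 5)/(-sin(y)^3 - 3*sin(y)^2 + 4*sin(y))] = (4*sin(y)^3 + 21*sin(y)^2 + 30*sin(y) - 20)*cos(y)/((sin(y) - 1)^2*(sin(y) + 4)^2*sin(y)^2)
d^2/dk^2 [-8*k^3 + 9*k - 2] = -48*k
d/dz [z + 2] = 1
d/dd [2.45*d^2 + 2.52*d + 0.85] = 4.9*d + 2.52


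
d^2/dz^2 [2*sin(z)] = -2*sin(z)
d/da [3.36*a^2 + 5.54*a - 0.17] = 6.72*a + 5.54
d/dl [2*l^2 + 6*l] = 4*l + 6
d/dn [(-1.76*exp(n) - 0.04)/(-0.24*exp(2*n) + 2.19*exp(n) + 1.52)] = (-(0.48*exp(n) - 2.19)*(1.76*exp(n) + 0.04) + 0.4224*exp(2*n) - 3.8544*exp(n) - 2.6752)*exp(n)/(-0.24*exp(2*n) + 2.19*exp(n) + 1.52)^2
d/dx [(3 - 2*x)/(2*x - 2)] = -1/(2*(x - 1)^2)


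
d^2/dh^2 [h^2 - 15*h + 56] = 2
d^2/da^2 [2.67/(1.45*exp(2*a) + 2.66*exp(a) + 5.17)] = (2.67*(2.9*exp(a) + 2.66)*(5.8*exp(a) + 5.32)*exp(a) - (15.486*exp(a) + 7.1022)*(1.45*exp(2*a) + 2.66*exp(a) + 5.17))*exp(a)/(1.45*exp(2*a) + 2.66*exp(a) + 5.17)^3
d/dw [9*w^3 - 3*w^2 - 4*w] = 27*w^2 - 6*w - 4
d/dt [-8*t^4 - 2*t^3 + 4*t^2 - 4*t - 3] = -32*t^3 - 6*t^2 + 8*t - 4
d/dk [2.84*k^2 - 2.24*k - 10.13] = 5.68*k - 2.24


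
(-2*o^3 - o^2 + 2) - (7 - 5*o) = -2*o^3 - o^2 + 5*o - 5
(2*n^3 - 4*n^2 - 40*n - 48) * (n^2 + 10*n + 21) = 2*n^5 + 16*n^4 - 38*n^3 - 532*n^2 - 1320*n - 1008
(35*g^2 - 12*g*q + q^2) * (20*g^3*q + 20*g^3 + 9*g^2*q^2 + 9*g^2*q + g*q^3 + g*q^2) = 700*g^5*q + 700*g^5 + 75*g^4*q^2 + 75*g^4*q - 53*g^3*q^3 - 53*g^3*q^2 - 3*g^2*q^4 - 3*g^2*q^3 + g*q^5 + g*q^4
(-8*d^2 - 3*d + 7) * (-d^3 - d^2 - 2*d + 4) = 8*d^5 + 11*d^4 + 12*d^3 - 33*d^2 - 26*d + 28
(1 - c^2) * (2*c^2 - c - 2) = -2*c^4 + c^3 + 4*c^2 - c - 2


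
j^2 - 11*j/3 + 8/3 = (j - 8/3)*(j - 1)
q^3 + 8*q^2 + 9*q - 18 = (q - 1)*(q + 3)*(q + 6)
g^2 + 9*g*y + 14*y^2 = (g + 2*y)*(g + 7*y)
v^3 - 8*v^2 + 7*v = v*(v - 7)*(v - 1)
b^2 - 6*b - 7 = (b - 7)*(b + 1)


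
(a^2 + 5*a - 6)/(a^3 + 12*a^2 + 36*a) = (a - 1)/(a*(a + 6))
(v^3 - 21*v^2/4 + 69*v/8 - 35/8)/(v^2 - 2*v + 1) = (8*v^2 - 34*v + 35)/(8*(v - 1))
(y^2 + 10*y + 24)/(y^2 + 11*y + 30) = (y + 4)/(y + 5)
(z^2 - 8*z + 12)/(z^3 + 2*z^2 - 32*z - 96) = (z - 2)/(z^2 + 8*z + 16)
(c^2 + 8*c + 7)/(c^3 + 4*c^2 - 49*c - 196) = (c + 1)/(c^2 - 3*c - 28)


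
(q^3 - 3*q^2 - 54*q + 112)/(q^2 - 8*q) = q + 5 - 14/q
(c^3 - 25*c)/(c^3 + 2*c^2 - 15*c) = (c - 5)/(c - 3)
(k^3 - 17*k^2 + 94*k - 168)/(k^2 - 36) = (k^2 - 11*k + 28)/(k + 6)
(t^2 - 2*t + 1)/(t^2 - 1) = (t - 1)/(t + 1)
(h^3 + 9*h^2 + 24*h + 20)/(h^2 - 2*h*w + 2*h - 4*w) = (-h^2 - 7*h - 10)/(-h + 2*w)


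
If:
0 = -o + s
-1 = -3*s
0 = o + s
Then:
No Solution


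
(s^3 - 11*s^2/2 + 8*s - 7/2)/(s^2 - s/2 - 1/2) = (2*s^2 - 9*s + 7)/(2*s + 1)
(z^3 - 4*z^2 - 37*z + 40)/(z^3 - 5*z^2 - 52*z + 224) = (z^2 + 4*z - 5)/(z^2 + 3*z - 28)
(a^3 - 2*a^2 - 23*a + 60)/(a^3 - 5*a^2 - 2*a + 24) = (a + 5)/(a + 2)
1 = 1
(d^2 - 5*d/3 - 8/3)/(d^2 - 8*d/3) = (d + 1)/d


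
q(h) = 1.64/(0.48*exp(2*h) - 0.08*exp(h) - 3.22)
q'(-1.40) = -0.01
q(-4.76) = -0.51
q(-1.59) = -0.51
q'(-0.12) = -0.13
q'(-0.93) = -0.02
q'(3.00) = -0.02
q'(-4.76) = 0.00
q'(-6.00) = 0.00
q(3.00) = 0.01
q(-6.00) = -0.51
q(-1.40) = -0.51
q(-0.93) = -0.52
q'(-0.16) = -0.12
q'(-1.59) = -0.00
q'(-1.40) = -0.01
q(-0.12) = -0.56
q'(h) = 1.64*(-0.96*exp(2*h) + 0.08*exp(h))/(0.48*exp(2*h) - 0.08*exp(h) - 3.22)^2 = (0.1312 - 1.5744*exp(h))*exp(h)/(-0.48*exp(2*h) + 0.08*exp(h) + 3.22)^2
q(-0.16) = -0.56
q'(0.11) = -0.25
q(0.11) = -0.60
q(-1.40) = -0.51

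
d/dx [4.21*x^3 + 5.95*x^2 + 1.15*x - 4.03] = 12.63*x^2 + 11.9*x + 1.15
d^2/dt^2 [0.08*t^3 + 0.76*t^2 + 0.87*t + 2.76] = 0.48*t + 1.52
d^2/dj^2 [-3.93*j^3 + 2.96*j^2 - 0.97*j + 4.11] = 5.92 - 23.58*j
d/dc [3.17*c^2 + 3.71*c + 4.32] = 6.34*c + 3.71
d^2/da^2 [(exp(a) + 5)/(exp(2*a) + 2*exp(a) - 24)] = (exp(4*a) + 18*exp(3*a) + 174*exp(2*a) + 548*exp(a) + 816)*exp(a)/(exp(6*a) + 6*exp(5*a) - 60*exp(4*a) - 280*exp(3*a) + 1440*exp(2*a) + 3456*exp(a) - 13824)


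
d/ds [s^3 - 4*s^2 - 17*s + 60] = 3*s^2 - 8*s - 17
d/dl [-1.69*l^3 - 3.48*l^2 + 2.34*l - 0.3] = -5.07*l^2 - 6.96*l + 2.34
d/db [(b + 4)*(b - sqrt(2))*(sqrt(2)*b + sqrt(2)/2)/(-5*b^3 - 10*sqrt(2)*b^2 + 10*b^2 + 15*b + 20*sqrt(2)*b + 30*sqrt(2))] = (-12*b^4 + 13*sqrt(2)*b^4 - 4*b^3 + 20*sqrt(2)*b^3 - 33*sqrt(2)*b^2 + 160*b^2 - 80*sqrt(2)*b + 248*b - 76*sqrt(2) + 72)/(10*(b^6 - 4*b^5 + 4*sqrt(2)*b^5 - 16*sqrt(2)*b^4 + 6*b^4 - 20*b^3 - 8*sqrt(2)*b^3 - 7*b^2 + 48*sqrt(2)*b^2 + 36*sqrt(2)*b + 96*b + 72))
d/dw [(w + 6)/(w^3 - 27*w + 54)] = -2/(w^3 - 9*w^2 + 27*w - 27)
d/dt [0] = 0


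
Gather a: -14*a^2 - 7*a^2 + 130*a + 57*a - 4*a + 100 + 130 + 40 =-21*a^2 + 183*a + 270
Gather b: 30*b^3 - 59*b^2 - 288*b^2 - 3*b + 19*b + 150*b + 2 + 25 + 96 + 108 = 30*b^3 - 347*b^2 + 166*b + 231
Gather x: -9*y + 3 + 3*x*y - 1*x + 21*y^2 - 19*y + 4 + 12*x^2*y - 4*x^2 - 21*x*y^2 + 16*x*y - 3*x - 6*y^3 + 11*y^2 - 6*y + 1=x^2*(12*y - 4) + x*(-21*y^2 + 19*y - 4) - 6*y^3 + 32*y^2 - 34*y + 8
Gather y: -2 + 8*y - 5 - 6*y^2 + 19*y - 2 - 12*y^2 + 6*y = -18*y^2 + 33*y - 9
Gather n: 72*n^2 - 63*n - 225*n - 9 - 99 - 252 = 72*n^2 - 288*n - 360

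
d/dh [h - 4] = 1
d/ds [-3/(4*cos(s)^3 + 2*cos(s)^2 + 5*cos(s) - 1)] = 3*(12*sin(s)^2 - 4*cos(s) - 17)*sin(s)/(8*cos(s) + cos(2*s) + cos(3*s))^2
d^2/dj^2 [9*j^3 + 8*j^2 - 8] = 54*j + 16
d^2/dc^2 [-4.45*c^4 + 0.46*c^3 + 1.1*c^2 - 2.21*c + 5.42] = -53.4*c^2 + 2.76*c + 2.2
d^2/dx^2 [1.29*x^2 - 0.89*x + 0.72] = 2.58000000000000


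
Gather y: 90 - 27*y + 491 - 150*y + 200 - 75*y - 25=756 - 252*y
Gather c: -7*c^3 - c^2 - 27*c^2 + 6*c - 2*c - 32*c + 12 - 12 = -7*c^3 - 28*c^2 - 28*c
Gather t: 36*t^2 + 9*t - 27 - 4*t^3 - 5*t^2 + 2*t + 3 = -4*t^3 + 31*t^2 + 11*t - 24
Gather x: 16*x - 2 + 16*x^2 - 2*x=16*x^2 + 14*x - 2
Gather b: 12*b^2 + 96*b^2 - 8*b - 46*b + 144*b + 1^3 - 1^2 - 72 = 108*b^2 + 90*b - 72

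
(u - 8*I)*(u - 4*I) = u^2 - 12*I*u - 32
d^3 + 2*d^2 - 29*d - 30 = (d - 5)*(d + 1)*(d + 6)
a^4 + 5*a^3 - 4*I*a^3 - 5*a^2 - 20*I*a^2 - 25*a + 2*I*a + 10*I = (a + 5)*(a - 2*I)*(a - I)^2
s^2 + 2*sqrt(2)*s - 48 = (s - 4*sqrt(2))*(s + 6*sqrt(2))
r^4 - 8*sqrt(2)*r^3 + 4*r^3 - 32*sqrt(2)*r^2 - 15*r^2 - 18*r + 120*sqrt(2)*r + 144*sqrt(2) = (r - 3)*(r + 1)*(r + 6)*(r - 8*sqrt(2))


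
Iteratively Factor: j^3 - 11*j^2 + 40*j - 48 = (j - 3)*(j^2 - 8*j + 16) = (j - 4)*(j - 3)*(j - 4)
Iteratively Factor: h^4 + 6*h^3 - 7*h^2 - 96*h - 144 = (h + 4)*(h^3 + 2*h^2 - 15*h - 36) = (h + 3)*(h + 4)*(h^2 - h - 12) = (h - 4)*(h + 3)*(h + 4)*(h + 3)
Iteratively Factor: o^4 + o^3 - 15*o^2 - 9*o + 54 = (o - 3)*(o^3 + 4*o^2 - 3*o - 18) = (o - 3)*(o - 2)*(o^2 + 6*o + 9) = (o - 3)*(o - 2)*(o + 3)*(o + 3)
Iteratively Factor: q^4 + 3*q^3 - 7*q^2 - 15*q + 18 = (q - 2)*(q^3 + 5*q^2 + 3*q - 9) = (q - 2)*(q - 1)*(q^2 + 6*q + 9) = (q - 2)*(q - 1)*(q + 3)*(q + 3)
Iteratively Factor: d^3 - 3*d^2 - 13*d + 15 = (d - 5)*(d^2 + 2*d - 3) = (d - 5)*(d + 3)*(d - 1)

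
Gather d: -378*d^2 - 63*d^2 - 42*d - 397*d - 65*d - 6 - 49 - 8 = -441*d^2 - 504*d - 63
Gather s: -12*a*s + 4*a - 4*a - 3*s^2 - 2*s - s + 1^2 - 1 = -3*s^2 + s*(-12*a - 3)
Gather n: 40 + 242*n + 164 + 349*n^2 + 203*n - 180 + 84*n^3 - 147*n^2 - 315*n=84*n^3 + 202*n^2 + 130*n + 24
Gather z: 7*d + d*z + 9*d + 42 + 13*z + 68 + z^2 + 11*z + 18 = 16*d + z^2 + z*(d + 24) + 128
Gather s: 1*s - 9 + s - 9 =2*s - 18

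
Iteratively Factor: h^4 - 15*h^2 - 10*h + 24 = (h + 2)*(h^3 - 2*h^2 - 11*h + 12) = (h - 4)*(h + 2)*(h^2 + 2*h - 3) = (h - 4)*(h - 1)*(h + 2)*(h + 3)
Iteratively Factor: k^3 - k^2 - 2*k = (k)*(k^2 - k - 2) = k*(k - 2)*(k + 1)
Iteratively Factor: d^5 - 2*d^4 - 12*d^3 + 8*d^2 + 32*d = (d + 2)*(d^4 - 4*d^3 - 4*d^2 + 16*d) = (d - 2)*(d + 2)*(d^3 - 2*d^2 - 8*d) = (d - 4)*(d - 2)*(d + 2)*(d^2 + 2*d) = (d - 4)*(d - 2)*(d + 2)^2*(d)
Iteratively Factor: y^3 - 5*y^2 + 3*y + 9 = (y - 3)*(y^2 - 2*y - 3) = (y - 3)*(y + 1)*(y - 3)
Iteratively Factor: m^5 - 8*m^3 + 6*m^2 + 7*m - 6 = (m - 1)*(m^4 + m^3 - 7*m^2 - m + 6) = (m - 2)*(m - 1)*(m^3 + 3*m^2 - m - 3) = (m - 2)*(m - 1)*(m + 1)*(m^2 + 2*m - 3) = (m - 2)*(m - 1)*(m + 1)*(m + 3)*(m - 1)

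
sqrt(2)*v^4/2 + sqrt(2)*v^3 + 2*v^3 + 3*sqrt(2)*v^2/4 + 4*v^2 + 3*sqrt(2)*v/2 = v*(v + 2)*(v + 3*sqrt(2)/2)*(sqrt(2)*v/2 + 1/2)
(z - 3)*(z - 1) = z^2 - 4*z + 3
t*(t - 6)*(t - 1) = t^3 - 7*t^2 + 6*t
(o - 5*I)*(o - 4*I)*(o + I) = o^3 - 8*I*o^2 - 11*o - 20*I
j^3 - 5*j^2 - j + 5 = (j - 5)*(j - 1)*(j + 1)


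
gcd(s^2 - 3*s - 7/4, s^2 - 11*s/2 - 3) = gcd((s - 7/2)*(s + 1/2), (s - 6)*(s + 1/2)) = s + 1/2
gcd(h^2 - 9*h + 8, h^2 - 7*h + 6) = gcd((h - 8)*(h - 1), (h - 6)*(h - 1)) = h - 1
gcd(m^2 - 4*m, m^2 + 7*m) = m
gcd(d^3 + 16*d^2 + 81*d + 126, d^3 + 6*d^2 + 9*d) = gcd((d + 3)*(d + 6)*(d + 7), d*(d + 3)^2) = d + 3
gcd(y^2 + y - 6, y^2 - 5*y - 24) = y + 3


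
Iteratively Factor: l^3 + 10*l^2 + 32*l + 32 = (l + 4)*(l^2 + 6*l + 8) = (l + 2)*(l + 4)*(l + 4)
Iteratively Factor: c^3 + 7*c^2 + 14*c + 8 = (c + 4)*(c^2 + 3*c + 2) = (c + 2)*(c + 4)*(c + 1)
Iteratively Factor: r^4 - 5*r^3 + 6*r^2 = (r)*(r^3 - 5*r^2 + 6*r) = r^2*(r^2 - 5*r + 6) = r^2*(r - 2)*(r - 3)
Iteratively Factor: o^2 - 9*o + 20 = (o - 4)*(o - 5)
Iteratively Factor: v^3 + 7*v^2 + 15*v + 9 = (v + 3)*(v^2 + 4*v + 3) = (v + 3)^2*(v + 1)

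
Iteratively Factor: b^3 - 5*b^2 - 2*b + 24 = (b - 4)*(b^2 - b - 6) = (b - 4)*(b - 3)*(b + 2)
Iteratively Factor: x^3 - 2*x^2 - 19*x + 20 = (x - 5)*(x^2 + 3*x - 4) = (x - 5)*(x - 1)*(x + 4)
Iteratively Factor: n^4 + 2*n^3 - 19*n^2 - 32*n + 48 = (n - 4)*(n^3 + 6*n^2 + 5*n - 12) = (n - 4)*(n - 1)*(n^2 + 7*n + 12) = (n - 4)*(n - 1)*(n + 4)*(n + 3)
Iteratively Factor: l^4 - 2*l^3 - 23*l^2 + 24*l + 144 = (l - 4)*(l^3 + 2*l^2 - 15*l - 36) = (l - 4)^2*(l^2 + 6*l + 9) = (l - 4)^2*(l + 3)*(l + 3)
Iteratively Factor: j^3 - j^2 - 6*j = (j - 3)*(j^2 + 2*j) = j*(j - 3)*(j + 2)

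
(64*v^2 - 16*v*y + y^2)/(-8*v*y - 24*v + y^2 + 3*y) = (-8*v + y)/(y + 3)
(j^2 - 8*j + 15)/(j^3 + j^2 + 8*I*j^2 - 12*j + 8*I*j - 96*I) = (j - 5)/(j^2 + j*(4 + 8*I) + 32*I)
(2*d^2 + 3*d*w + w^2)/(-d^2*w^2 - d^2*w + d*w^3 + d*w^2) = (2*d^2 + 3*d*w + w^2)/(d*w*(-d*w - d + w^2 + w))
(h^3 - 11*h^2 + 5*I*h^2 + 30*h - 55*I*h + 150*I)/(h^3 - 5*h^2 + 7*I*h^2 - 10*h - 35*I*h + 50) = (h - 6)/(h + 2*I)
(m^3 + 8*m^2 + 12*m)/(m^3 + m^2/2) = 2*(m^2 + 8*m + 12)/(m*(2*m + 1))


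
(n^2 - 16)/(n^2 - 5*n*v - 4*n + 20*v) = (-n - 4)/(-n + 5*v)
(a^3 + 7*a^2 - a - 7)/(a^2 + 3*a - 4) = (a^2 + 8*a + 7)/(a + 4)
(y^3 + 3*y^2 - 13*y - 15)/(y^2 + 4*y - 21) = (y^2 + 6*y + 5)/(y + 7)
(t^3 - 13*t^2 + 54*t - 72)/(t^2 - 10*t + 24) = t - 3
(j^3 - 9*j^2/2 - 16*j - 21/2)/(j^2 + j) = j - 11/2 - 21/(2*j)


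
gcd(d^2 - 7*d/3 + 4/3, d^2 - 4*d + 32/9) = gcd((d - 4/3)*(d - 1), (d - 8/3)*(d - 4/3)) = d - 4/3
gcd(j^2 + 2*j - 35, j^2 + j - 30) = j - 5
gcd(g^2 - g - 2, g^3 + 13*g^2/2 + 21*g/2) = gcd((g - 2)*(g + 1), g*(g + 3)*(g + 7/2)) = 1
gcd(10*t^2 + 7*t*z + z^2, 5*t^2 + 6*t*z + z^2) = 5*t + z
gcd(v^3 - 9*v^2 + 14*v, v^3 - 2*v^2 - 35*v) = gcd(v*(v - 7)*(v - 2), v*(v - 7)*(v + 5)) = v^2 - 7*v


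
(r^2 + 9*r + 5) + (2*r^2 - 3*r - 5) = 3*r^2 + 6*r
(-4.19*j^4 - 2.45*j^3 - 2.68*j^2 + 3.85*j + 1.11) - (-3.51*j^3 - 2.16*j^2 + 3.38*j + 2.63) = -4.19*j^4 + 1.06*j^3 - 0.52*j^2 + 0.47*j - 1.52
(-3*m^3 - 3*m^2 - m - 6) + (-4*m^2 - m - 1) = -3*m^3 - 7*m^2 - 2*m - 7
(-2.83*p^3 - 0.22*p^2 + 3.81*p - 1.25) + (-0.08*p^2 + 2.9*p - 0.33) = -2.83*p^3 - 0.3*p^2 + 6.71*p - 1.58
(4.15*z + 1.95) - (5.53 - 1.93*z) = 6.08*z - 3.58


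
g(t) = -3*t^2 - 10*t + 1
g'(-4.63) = 17.78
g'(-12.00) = 62.00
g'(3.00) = -28.00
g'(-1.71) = 0.26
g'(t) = -6*t - 10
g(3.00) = -56.00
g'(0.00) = -10.00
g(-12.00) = -311.00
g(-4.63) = -17.01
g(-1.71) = 9.33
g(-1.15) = 8.53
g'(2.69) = -26.14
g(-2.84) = 5.20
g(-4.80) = -20.12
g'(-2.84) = 7.04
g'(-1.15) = -3.10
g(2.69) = -47.61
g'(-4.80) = 18.80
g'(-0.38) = -7.72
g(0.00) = 1.00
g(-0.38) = 4.37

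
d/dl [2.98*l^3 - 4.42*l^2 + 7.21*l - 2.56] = 8.94*l^2 - 8.84*l + 7.21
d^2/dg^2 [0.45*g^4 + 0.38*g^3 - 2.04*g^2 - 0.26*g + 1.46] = 5.4*g^2 + 2.28*g - 4.08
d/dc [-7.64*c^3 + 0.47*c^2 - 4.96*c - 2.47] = -22.92*c^2 + 0.94*c - 4.96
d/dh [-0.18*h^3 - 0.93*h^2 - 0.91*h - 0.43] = -0.54*h^2 - 1.86*h - 0.91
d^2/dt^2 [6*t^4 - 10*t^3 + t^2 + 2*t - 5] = 72*t^2 - 60*t + 2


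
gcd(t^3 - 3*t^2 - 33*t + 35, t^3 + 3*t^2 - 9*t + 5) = t^2 + 4*t - 5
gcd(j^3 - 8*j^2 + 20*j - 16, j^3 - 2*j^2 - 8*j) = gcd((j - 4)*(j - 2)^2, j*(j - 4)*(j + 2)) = j - 4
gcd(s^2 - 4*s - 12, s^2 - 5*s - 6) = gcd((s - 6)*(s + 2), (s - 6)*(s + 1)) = s - 6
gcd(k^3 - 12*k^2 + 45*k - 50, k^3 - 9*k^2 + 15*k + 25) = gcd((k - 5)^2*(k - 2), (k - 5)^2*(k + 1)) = k^2 - 10*k + 25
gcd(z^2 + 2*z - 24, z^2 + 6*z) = z + 6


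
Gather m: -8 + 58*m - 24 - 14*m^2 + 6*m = -14*m^2 + 64*m - 32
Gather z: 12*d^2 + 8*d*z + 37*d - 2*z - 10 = 12*d^2 + 37*d + z*(8*d - 2) - 10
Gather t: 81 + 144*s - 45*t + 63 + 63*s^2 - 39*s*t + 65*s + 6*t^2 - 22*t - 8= 63*s^2 + 209*s + 6*t^2 + t*(-39*s - 67) + 136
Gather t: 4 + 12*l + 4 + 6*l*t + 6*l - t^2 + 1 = 6*l*t + 18*l - t^2 + 9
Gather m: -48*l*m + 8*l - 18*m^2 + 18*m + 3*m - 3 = 8*l - 18*m^2 + m*(21 - 48*l) - 3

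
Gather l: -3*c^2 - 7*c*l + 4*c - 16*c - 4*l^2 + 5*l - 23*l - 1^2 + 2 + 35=-3*c^2 - 12*c - 4*l^2 + l*(-7*c - 18) + 36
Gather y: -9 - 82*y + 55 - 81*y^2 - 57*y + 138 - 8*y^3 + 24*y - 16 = -8*y^3 - 81*y^2 - 115*y + 168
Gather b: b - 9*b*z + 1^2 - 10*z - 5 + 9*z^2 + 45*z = b*(1 - 9*z) + 9*z^2 + 35*z - 4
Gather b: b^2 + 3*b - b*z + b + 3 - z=b^2 + b*(4 - z) - z + 3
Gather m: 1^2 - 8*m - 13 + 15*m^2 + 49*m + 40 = 15*m^2 + 41*m + 28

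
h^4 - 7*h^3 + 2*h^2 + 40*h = h*(h - 5)*(h - 4)*(h + 2)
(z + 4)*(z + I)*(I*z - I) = I*z^3 - z^2 + 3*I*z^2 - 3*z - 4*I*z + 4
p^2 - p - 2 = (p - 2)*(p + 1)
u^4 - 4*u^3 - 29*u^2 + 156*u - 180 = (u - 5)*(u - 3)*(u - 2)*(u + 6)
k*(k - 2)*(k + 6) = k^3 + 4*k^2 - 12*k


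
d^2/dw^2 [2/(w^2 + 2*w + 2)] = 4*(-w^2 - 2*w + 4*(w + 1)^2 - 2)/(w^2 + 2*w + 2)^3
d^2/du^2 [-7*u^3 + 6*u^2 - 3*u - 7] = 12 - 42*u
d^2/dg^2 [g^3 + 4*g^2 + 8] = 6*g + 8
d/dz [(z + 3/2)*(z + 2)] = 2*z + 7/2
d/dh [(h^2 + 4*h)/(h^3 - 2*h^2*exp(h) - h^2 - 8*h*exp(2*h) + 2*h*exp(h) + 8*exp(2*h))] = (h*(h + 4)*(2*h^2*exp(h) - 3*h^2 + 16*h*exp(2*h) + 2*h*exp(h) + 2*h - 8*exp(2*h) - 2*exp(h)) + 2*(h + 2)*(h^3 - 2*h^2*exp(h) - h^2 - 8*h*exp(2*h) + 2*h*exp(h) + 8*exp(2*h)))/(h^3 - 2*h^2*exp(h) - h^2 - 8*h*exp(2*h) + 2*h*exp(h) + 8*exp(2*h))^2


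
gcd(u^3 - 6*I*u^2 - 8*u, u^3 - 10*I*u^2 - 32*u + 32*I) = u^2 - 6*I*u - 8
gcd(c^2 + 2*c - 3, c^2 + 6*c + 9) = c + 3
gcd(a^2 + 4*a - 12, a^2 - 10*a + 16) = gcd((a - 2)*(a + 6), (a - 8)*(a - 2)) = a - 2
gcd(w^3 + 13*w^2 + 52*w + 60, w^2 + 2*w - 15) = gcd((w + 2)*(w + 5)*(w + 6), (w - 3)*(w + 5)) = w + 5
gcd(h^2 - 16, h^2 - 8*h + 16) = h - 4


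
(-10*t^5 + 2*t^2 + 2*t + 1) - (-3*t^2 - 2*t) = -10*t^5 + 5*t^2 + 4*t + 1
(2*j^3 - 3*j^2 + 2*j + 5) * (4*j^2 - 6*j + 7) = 8*j^5 - 24*j^4 + 40*j^3 - 13*j^2 - 16*j + 35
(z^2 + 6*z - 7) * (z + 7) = z^3 + 13*z^2 + 35*z - 49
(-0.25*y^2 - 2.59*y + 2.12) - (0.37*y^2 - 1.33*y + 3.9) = -0.62*y^2 - 1.26*y - 1.78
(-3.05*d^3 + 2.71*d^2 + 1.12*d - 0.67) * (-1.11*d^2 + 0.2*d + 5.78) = 3.3855*d^5 - 3.6181*d^4 - 18.3302*d^3 + 16.6315*d^2 + 6.3396*d - 3.8726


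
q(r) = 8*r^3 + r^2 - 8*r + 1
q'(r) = 24*r^2 + 2*r - 8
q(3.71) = 393.60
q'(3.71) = 329.76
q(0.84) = -0.27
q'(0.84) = 10.61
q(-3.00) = -182.00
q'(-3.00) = 202.00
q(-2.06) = -48.21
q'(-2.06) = 89.73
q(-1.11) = 0.17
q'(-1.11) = 19.35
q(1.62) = 24.68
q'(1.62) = 58.23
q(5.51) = 1325.55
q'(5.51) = 731.66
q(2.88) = 177.36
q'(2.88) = 196.83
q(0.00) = 1.00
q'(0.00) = -8.00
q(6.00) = 1717.00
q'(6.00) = 868.00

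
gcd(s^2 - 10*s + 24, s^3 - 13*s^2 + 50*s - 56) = s - 4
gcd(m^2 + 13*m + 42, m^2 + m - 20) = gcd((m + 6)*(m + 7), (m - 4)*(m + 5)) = 1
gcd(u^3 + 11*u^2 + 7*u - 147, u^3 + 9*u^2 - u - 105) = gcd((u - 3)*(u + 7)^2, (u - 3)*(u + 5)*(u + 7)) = u^2 + 4*u - 21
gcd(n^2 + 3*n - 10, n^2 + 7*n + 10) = n + 5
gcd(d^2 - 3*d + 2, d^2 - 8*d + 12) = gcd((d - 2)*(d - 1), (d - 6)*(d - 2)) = d - 2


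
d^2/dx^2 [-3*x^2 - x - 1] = -6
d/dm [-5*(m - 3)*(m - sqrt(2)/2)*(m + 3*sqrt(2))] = -15*m^2 - 25*sqrt(2)*m + 30*m + 15 + 75*sqrt(2)/2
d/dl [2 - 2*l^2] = -4*l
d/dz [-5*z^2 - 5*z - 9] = -10*z - 5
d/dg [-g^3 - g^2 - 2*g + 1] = -3*g^2 - 2*g - 2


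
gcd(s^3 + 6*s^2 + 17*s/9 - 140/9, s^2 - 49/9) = s + 7/3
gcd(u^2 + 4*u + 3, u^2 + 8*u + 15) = u + 3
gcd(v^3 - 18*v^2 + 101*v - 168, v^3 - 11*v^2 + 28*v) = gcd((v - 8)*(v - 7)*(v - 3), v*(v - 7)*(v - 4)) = v - 7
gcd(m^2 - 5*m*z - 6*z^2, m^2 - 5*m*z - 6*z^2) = -m^2 + 5*m*z + 6*z^2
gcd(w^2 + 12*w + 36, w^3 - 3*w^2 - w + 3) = 1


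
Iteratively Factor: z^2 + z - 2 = (z + 2)*(z - 1)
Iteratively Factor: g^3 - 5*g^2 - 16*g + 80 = (g - 5)*(g^2 - 16) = (g - 5)*(g - 4)*(g + 4)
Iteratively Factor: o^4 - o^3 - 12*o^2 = (o)*(o^3 - o^2 - 12*o) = o*(o - 4)*(o^2 + 3*o) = o^2*(o - 4)*(o + 3)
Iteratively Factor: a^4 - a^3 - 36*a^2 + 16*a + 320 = (a + 4)*(a^3 - 5*a^2 - 16*a + 80) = (a - 5)*(a + 4)*(a^2 - 16) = (a - 5)*(a + 4)^2*(a - 4)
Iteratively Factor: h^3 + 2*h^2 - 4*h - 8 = (h + 2)*(h^2 - 4) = (h + 2)^2*(h - 2)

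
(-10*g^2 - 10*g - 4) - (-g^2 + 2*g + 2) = -9*g^2 - 12*g - 6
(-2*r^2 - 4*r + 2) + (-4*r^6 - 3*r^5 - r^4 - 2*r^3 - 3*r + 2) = -4*r^6 - 3*r^5 - r^4 - 2*r^3 - 2*r^2 - 7*r + 4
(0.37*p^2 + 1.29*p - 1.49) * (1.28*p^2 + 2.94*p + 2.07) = 0.4736*p^4 + 2.739*p^3 + 2.6513*p^2 - 1.7103*p - 3.0843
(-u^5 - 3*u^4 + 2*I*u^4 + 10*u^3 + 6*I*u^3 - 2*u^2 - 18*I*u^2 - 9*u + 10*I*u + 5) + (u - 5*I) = -u^5 - 3*u^4 + 2*I*u^4 + 10*u^3 + 6*I*u^3 - 2*u^2 - 18*I*u^2 - 8*u + 10*I*u + 5 - 5*I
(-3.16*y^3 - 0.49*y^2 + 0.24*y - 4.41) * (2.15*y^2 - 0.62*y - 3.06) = -6.794*y^5 + 0.9057*y^4 + 10.4894*y^3 - 8.1309*y^2 + 1.9998*y + 13.4946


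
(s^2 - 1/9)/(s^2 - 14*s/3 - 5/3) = (s - 1/3)/(s - 5)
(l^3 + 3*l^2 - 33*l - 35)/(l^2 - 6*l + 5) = (l^2 + 8*l + 7)/(l - 1)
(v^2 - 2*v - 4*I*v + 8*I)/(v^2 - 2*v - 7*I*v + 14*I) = (v - 4*I)/(v - 7*I)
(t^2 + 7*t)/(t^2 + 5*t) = (t + 7)/(t + 5)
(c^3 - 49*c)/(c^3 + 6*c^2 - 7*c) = (c - 7)/(c - 1)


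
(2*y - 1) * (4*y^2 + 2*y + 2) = 8*y^3 + 2*y - 2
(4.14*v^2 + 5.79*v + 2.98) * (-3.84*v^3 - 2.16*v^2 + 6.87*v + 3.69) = -15.8976*v^5 - 31.176*v^4 + 4.4922*v^3 + 48.6171*v^2 + 41.8377*v + 10.9962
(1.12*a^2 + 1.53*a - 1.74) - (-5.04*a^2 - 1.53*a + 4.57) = 6.16*a^2 + 3.06*a - 6.31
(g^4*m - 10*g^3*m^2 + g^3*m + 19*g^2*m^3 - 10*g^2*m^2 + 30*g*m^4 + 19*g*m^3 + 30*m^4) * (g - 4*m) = g^5*m - 14*g^4*m^2 + g^4*m + 59*g^3*m^3 - 14*g^3*m^2 - 46*g^2*m^4 + 59*g^2*m^3 - 120*g*m^5 - 46*g*m^4 - 120*m^5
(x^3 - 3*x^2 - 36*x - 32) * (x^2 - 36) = x^5 - 3*x^4 - 72*x^3 + 76*x^2 + 1296*x + 1152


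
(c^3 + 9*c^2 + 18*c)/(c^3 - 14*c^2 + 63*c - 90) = c*(c^2 + 9*c + 18)/(c^3 - 14*c^2 + 63*c - 90)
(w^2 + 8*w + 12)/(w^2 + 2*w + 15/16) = 16*(w^2 + 8*w + 12)/(16*w^2 + 32*w + 15)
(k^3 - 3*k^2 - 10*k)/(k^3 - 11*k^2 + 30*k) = (k + 2)/(k - 6)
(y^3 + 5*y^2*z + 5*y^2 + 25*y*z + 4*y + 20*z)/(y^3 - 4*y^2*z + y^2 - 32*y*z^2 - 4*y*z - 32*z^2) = (y^2 + 5*y*z + 4*y + 20*z)/(y^2 - 4*y*z - 32*z^2)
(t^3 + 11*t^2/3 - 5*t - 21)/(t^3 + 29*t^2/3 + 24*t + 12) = (3*t^2 + 2*t - 21)/(3*t^2 + 20*t + 12)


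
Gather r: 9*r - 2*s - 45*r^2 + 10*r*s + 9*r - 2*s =-45*r^2 + r*(10*s + 18) - 4*s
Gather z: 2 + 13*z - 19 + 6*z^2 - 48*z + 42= 6*z^2 - 35*z + 25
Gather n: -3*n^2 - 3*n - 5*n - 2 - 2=-3*n^2 - 8*n - 4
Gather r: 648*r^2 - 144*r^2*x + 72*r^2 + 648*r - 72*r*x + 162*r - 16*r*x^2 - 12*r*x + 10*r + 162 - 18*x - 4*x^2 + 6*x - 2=r^2*(720 - 144*x) + r*(-16*x^2 - 84*x + 820) - 4*x^2 - 12*x + 160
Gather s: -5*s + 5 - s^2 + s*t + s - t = -s^2 + s*(t - 4) - t + 5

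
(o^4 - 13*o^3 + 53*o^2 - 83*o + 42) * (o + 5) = o^5 - 8*o^4 - 12*o^3 + 182*o^2 - 373*o + 210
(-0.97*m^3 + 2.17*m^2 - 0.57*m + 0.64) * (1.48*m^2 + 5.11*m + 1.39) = -1.4356*m^5 - 1.7451*m^4 + 8.8968*m^3 + 1.0508*m^2 + 2.4781*m + 0.8896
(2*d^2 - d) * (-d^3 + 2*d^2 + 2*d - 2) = -2*d^5 + 5*d^4 + 2*d^3 - 6*d^2 + 2*d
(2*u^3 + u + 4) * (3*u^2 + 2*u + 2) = 6*u^5 + 4*u^4 + 7*u^3 + 14*u^2 + 10*u + 8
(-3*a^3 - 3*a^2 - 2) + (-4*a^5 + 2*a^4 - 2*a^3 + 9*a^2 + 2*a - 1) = -4*a^5 + 2*a^4 - 5*a^3 + 6*a^2 + 2*a - 3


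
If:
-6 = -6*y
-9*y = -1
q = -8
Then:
No Solution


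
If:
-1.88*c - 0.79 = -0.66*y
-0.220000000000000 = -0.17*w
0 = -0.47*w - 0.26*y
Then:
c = -1.24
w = 1.29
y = -2.34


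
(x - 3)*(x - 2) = x^2 - 5*x + 6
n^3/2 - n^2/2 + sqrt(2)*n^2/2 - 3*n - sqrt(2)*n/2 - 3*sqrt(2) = (n/2 + 1)*(n - 3)*(n + sqrt(2))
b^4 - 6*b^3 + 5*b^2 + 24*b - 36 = (b - 3)^2*(b - 2)*(b + 2)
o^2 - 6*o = o*(o - 6)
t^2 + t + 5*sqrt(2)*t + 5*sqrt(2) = (t + 1)*(t + 5*sqrt(2))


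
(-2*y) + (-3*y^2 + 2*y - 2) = -3*y^2 - 2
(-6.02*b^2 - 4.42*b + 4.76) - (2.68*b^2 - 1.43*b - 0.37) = -8.7*b^2 - 2.99*b + 5.13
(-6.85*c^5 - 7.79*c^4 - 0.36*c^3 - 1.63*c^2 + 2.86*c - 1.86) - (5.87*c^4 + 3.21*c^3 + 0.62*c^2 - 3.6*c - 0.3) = -6.85*c^5 - 13.66*c^4 - 3.57*c^3 - 2.25*c^2 + 6.46*c - 1.56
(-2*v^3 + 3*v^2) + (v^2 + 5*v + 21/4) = -2*v^3 + 4*v^2 + 5*v + 21/4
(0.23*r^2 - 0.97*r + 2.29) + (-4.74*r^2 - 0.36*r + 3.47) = -4.51*r^2 - 1.33*r + 5.76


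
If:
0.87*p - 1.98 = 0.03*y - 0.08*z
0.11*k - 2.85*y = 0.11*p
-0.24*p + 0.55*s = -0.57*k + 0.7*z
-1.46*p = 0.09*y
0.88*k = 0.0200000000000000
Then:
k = 0.02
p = -0.00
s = 31.48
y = 0.00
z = 24.75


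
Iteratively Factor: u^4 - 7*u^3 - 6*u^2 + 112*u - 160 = (u - 4)*(u^3 - 3*u^2 - 18*u + 40) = (u - 4)*(u - 2)*(u^2 - u - 20) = (u - 4)*(u - 2)*(u + 4)*(u - 5)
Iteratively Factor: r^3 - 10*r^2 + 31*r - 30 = (r - 2)*(r^2 - 8*r + 15) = (r - 3)*(r - 2)*(r - 5)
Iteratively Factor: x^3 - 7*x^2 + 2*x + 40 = (x + 2)*(x^2 - 9*x + 20) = (x - 5)*(x + 2)*(x - 4)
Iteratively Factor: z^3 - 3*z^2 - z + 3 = (z - 3)*(z^2 - 1) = (z - 3)*(z - 1)*(z + 1)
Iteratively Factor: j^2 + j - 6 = (j - 2)*(j + 3)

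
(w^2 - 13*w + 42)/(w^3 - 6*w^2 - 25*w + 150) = (w - 7)/(w^2 - 25)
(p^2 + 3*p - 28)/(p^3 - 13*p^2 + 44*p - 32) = (p + 7)/(p^2 - 9*p + 8)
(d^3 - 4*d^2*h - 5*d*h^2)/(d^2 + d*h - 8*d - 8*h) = d*(d - 5*h)/(d - 8)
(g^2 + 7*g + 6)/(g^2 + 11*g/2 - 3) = 2*(g + 1)/(2*g - 1)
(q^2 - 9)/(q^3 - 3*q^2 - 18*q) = (q - 3)/(q*(q - 6))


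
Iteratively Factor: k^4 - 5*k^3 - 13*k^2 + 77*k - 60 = (k + 4)*(k^3 - 9*k^2 + 23*k - 15) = (k - 5)*(k + 4)*(k^2 - 4*k + 3) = (k - 5)*(k - 1)*(k + 4)*(k - 3)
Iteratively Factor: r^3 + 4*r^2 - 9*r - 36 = (r + 3)*(r^2 + r - 12) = (r + 3)*(r + 4)*(r - 3)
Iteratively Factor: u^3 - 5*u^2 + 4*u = (u - 1)*(u^2 - 4*u) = u*(u - 1)*(u - 4)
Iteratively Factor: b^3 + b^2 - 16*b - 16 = (b + 1)*(b^2 - 16) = (b - 4)*(b + 1)*(b + 4)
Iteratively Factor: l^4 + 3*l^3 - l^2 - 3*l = (l - 1)*(l^3 + 4*l^2 + 3*l) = (l - 1)*(l + 1)*(l^2 + 3*l) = l*(l - 1)*(l + 1)*(l + 3)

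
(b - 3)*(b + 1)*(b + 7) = b^3 + 5*b^2 - 17*b - 21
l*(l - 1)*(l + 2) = l^3 + l^2 - 2*l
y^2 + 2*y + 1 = (y + 1)^2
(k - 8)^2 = k^2 - 16*k + 64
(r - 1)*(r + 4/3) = r^2 + r/3 - 4/3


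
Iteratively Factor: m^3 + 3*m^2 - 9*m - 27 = (m + 3)*(m^2 - 9) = (m + 3)^2*(m - 3)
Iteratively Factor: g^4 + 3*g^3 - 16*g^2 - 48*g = (g)*(g^3 + 3*g^2 - 16*g - 48) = g*(g + 3)*(g^2 - 16) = g*(g - 4)*(g + 3)*(g + 4)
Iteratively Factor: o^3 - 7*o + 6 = (o - 2)*(o^2 + 2*o - 3) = (o - 2)*(o - 1)*(o + 3)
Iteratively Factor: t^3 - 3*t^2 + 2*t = (t - 2)*(t^2 - t) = t*(t - 2)*(t - 1)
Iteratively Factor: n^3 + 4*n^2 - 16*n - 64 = (n + 4)*(n^2 - 16) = (n + 4)^2*(n - 4)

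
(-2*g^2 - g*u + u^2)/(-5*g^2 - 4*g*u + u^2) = (-2*g + u)/(-5*g + u)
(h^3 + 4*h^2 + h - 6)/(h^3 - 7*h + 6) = (h + 2)/(h - 2)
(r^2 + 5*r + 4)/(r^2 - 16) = (r + 1)/(r - 4)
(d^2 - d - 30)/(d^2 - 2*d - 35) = (d - 6)/(d - 7)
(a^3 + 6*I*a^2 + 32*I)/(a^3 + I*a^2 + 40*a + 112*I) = (a - 2*I)/(a - 7*I)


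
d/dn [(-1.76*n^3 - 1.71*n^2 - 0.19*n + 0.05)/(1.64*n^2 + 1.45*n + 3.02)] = (-2.8864*n^4 - 5.104*n^3 - 18.1135*n^2 - 10.4924*n - 0.6463)/(2.6896*n^4 + 4.756*n^3 + 12.0081*n^2 + 8.758*n + 9.1204)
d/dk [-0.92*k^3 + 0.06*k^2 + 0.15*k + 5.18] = -2.76*k^2 + 0.12*k + 0.15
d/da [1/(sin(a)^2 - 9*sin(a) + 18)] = (9 - 2*sin(a))*cos(a)/(sin(a)^2 - 9*sin(a) + 18)^2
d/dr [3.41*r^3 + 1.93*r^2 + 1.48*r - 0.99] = 10.23*r^2 + 3.86*r + 1.48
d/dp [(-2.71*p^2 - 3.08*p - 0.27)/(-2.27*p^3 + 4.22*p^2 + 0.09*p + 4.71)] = (-6.1517*p^4 - 13.9832*p^3 + 10.915*p^2 - 23.2494*p - 14.4825)/(5.1529*p^6 - 19.1588*p^5 + 17.3998*p^4 - 20.6238*p^3 + 39.7605*p^2 + 0.8478*p + 22.1841)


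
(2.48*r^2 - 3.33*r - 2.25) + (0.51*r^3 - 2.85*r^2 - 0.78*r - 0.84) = 0.51*r^3 - 0.37*r^2 - 4.11*r - 3.09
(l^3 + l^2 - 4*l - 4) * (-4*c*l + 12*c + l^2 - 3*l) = -4*c*l^4 + 8*c*l^3 + 28*c*l^2 - 32*c*l - 48*c + l^5 - 2*l^4 - 7*l^3 + 8*l^2 + 12*l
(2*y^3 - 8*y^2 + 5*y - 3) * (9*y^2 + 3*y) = 18*y^5 - 66*y^4 + 21*y^3 - 12*y^2 - 9*y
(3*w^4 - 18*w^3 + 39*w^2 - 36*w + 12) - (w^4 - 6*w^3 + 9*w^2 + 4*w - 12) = 2*w^4 - 12*w^3 + 30*w^2 - 40*w + 24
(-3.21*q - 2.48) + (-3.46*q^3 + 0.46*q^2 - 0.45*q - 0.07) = -3.46*q^3 + 0.46*q^2 - 3.66*q - 2.55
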